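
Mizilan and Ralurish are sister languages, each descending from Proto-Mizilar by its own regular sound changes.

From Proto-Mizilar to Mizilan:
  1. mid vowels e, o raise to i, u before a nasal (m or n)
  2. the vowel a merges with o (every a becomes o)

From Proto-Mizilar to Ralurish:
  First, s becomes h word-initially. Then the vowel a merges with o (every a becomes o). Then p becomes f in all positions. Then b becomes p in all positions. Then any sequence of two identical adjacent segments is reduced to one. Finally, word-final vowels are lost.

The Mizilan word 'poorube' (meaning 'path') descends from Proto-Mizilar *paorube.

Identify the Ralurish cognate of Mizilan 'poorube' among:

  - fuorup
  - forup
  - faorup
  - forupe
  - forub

Ralurish: *paorube
  paorube (rule 1 does not apply)
  paorube → poorube   [vowel merger]
  poorube → foorube   [unconditioned shift]
  foorube → foorupe   [unconditioned shift]
  foorupe → forupe   [degemination]
  forupe → forup   [apocope]
  giving Ralurish forup.
Among the options, 'forup' alone shows every Ralurish change applied in order.

forup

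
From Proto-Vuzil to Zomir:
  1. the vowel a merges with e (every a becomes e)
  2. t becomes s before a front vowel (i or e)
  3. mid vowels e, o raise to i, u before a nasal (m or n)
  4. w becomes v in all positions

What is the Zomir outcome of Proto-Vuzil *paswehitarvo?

Zomir: *paswehitarvo
  paswehitarvo → peswehitervo   [vowel merger]
  peswehitervo → peswehiservo   [palatalisation]
  peswehiservo (rule 3 does not apply)
  peswehiservo → pesvehiservo   [unconditioned shift]
  giving Zomir pesvehiservo.

pesvehiservo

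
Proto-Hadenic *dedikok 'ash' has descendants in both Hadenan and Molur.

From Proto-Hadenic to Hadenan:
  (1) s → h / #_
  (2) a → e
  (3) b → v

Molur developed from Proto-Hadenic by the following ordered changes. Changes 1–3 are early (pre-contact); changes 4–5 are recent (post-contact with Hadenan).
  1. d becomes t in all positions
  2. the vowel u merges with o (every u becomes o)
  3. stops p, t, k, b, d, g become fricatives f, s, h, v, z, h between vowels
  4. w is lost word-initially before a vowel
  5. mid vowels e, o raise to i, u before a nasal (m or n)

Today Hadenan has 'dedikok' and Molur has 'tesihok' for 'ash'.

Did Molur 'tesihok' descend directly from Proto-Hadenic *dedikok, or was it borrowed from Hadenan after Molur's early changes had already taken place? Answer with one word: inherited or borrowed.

If inherited, *dedikok would pass through all of Molur's changes:
Molur: *dedikok
  dedikok → tetikok   [unconditioned shift]
  tetikok (rule 2 does not apply)
  tetikok → tesihok   [intervocalic lenition]
  tesihok (rule 4 does not apply)
  tesihok (rule 5 does not apply)
  giving Molur tesihok.
If borrowed from Hadenan 'dedikok' after the early changes, it would undergo only the recent ones:
  rule 4 (glide loss): no change (dedikok)
  rule 5 (pre-nasal raising): no change (dedikok)
  ⇒ as a loan: dedikok
Molur 'tesihok' matches the inherited outcome exactly, so it is an inherited cognate, not a loan.

inherited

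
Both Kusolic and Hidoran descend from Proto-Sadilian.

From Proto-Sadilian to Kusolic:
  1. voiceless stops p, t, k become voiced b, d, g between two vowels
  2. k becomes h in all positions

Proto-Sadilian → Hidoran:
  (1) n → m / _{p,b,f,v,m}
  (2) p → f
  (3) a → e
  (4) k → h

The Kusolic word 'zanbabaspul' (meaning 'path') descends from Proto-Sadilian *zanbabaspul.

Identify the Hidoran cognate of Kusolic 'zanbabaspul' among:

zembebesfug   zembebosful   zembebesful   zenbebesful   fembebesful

zembebesful

Hidoran: *zanbabaspul
  zanbabaspul → zambabaspul   [nasal place assimilation]
  zambabaspul → zambabasful   [unconditioned shift]
  zambabasful → zembebesful   [vowel merger]
  zembebesful (rule 4 does not apply)
  giving Hidoran zembebesful.
Among the options, 'zembebesful' alone shows every Hidoran change applied in order.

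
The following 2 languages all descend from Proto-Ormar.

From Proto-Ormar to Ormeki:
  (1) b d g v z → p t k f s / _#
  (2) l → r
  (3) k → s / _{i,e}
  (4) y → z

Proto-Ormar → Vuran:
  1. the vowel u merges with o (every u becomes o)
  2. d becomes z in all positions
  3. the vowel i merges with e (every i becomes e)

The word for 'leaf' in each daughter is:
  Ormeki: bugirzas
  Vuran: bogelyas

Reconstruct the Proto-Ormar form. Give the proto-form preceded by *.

*bugilyas

Position 2: Ormeki has u, Vuran has o. Ormeki preserves u here (none of its changes turn any other segment into u), so the proto-segment is *u.
Position 5: Ormeki has r, Vuran has l. Vuran preserves l here (none of its changes turn any other segment into l), so the proto-segment is *l.
Position 4: Ormeki has i, Vuran has e. Ormeki preserves i here (none of its changes turn any other segment into i), so the proto-segment is *i.
Verify the candidate proto-form against each daughter:
Ormeki: *bugilyas
  bugilyas (rule 1 does not apply)
  bugilyas → bugiryas   [unconditioned shift]
  bugiryas (rule 3 does not apply)
  bugiryas → bugirzas   [unconditioned shift]
  giving Ormeki bugirzas.
Vuran: *bugilyas > bogilyas > bogelyas  (by vowel merger, vowel merger)
*bugilyas is the unique common source.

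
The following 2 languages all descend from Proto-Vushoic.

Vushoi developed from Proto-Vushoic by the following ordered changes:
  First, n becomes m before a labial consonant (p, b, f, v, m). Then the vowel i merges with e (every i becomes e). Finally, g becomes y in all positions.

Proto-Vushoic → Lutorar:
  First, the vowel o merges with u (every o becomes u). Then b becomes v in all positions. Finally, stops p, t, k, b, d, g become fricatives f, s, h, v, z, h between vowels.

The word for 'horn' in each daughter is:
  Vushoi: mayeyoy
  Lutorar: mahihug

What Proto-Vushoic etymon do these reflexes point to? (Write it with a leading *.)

Position 6: Vushoi has o, Lutorar has u. Vushoi preserves o here (none of its changes turn any other segment into o), so the proto-segment is *o.
Position 4: Vushoi has e, Lutorar has i. Lutorar preserves i here (none of its changes turn any other segment into i), so the proto-segment is *i.
Verify the candidate proto-form against each daughter:
Vushoi: *magigog
  magigog (rule 1 does not apply)
  magigog → magegog   [vowel merger]
  magegog → mayeyoy   [unconditioned shift]
  giving Vushoi mayeyoy.
Lutorar: *magigog
  magigog → magigug   [vowel merger]
  magigug (rule 2 does not apply)
  magigug → mahihug   [intervocalic lenition]
  giving Lutorar mahihug.
Only *magigog yields all of Vushoi mayeyoy, Lutorar mahihug.

*magigog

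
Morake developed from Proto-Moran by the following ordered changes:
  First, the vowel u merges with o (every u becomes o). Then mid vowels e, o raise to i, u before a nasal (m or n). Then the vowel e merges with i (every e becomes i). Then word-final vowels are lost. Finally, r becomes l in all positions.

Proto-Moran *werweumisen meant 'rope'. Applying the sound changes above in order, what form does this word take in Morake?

wilwiumisin

Morake: *werweumisen > werweomisen > werweumisin > wirwiumisin > wilwiumisin  (by vowel merger, pre-nasal raising, vowel merger, unconditioned shift)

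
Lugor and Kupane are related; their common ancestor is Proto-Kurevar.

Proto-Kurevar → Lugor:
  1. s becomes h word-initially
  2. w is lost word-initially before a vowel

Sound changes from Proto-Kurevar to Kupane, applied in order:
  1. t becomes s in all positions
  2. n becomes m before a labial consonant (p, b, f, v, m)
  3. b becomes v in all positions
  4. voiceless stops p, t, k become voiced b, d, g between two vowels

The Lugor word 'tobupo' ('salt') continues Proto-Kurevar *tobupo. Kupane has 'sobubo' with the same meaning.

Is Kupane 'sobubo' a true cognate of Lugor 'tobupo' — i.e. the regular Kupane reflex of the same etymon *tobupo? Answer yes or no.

no

Derive the expected Kupane reflex of *tobupo:
Kupane: *tobupo > sobupo > sovupo > sovubo  (by unconditioned shift, unconditioned shift, intervocalic voicing)
The regular Kupane reflex would be 'sovubo', but the attested form is 'sobubo'. The correspondence is irregular, so they are not cognates (the Kupane form has a different source).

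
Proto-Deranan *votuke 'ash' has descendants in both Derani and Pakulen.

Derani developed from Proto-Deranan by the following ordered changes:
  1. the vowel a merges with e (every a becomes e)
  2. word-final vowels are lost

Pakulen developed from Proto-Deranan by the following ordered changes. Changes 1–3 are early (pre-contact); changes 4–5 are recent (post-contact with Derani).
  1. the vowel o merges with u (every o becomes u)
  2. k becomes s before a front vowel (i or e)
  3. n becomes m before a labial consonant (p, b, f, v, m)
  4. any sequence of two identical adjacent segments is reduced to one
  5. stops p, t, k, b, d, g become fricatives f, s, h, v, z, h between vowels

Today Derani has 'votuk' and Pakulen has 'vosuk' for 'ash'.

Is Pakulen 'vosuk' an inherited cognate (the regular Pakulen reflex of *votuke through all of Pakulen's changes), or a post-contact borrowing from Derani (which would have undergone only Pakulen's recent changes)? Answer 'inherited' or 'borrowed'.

If inherited, *votuke would pass through all of Pakulen's changes:
Pakulen: *votuke > vutuke > vutuse > vususe  (by vowel merger, palatalisation, intervocalic lenition)
If borrowed from Derani 'votuk' after the early changes, it would undergo only the recent ones:
  rule 4 (degemination): no change (votuk)
  rule 5 (intervocalic lenition): votuk → vosuk
  ⇒ as a loan: vosuk
Pakulen 'vosuk' matches the loan outcome 'vosuk', not the inherited 'vususe' — it skipped the early Pakulen changes, so it was borrowed from Derani.

borrowed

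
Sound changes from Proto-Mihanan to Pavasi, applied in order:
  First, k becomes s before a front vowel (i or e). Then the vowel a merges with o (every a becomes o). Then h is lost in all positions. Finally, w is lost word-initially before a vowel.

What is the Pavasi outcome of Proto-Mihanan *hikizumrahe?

isizumroe

Pavasi: *hikizumrahe > hisizumrahe > hisizumrohe > isizumroe  (by palatalisation, vowel merger, h-loss)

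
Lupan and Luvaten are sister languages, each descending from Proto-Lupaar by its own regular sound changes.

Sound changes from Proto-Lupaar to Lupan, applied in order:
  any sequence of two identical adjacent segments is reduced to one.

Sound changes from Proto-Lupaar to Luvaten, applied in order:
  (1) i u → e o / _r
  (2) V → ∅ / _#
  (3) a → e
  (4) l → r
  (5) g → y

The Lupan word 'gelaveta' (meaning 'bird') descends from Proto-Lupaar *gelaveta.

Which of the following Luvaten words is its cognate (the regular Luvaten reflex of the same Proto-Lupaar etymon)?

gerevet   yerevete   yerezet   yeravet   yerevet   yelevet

Luvaten: *gelaveta > gelavet > gelevet > gerevet > yerevet  (by apocope, vowel merger, unconditioned shift, unconditioned shift)

yerevet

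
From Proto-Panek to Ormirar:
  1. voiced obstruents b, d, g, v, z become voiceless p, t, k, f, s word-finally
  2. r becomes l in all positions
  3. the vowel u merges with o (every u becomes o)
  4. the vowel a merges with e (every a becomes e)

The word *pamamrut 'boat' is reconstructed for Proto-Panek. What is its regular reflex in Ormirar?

pememlot

Ormirar: *pamamrut
  pamamrut (rule 1 does not apply)
  pamamrut → pamamlut   [unconditioned shift]
  pamamlut → pamamlot   [vowel merger]
  pamamlot → pememlot   [vowel merger]
  giving Ormirar pememlot.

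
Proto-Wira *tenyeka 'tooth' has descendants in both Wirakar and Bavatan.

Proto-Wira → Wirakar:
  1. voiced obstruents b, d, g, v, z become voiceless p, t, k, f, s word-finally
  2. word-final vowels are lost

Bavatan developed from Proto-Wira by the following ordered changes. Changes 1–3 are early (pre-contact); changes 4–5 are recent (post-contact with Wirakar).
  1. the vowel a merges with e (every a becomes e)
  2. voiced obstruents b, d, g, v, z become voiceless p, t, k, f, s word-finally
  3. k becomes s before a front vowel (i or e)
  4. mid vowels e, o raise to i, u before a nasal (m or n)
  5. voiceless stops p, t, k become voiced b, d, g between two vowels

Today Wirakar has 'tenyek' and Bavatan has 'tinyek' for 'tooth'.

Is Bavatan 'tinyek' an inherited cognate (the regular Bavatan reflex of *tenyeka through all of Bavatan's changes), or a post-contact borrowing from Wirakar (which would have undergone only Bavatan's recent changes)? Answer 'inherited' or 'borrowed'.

If inherited, *tenyeka would pass through all of Bavatan's changes:
Bavatan: *tenyeka
  tenyeka → tenyeke   [vowel merger]
  tenyeke (rule 2 does not apply)
  tenyeke → tenyese   [palatalisation]
  tenyese → tinyese   [pre-nasal raising]
  tinyese (rule 5 does not apply)
  giving Bavatan tinyese.
If borrowed from Wirakar 'tenyek' after the early changes, it would undergo only the recent ones:
  rule 4 (pre-nasal raising): tenyek → tinyek
  rule 5 (intervocalic voicing): no change (tinyek)
  ⇒ as a loan: tinyek
Bavatan 'tinyek' matches the loan outcome 'tinyek', not the inherited 'tinyese' — it skipped the early Bavatan changes, so it was borrowed from Wirakar.

borrowed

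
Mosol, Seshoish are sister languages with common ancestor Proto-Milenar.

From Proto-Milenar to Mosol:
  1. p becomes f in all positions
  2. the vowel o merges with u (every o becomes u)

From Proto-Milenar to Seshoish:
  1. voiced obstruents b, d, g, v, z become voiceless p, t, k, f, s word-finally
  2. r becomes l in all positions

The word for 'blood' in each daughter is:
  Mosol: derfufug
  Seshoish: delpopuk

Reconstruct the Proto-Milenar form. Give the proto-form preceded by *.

Position 6: Mosol has f, Seshoish has p. Taking the neighbouring segments as reconstructed: Mosol f could go back to *p or *f; Seshoish p can only go back to *p — the one source consistent with every daughter is *p.
Position 3: Mosol has r, Seshoish has l. Mosol preserves r here (none of its changes turn any other segment into r), so the proto-segment is *r.
Continuing position by position gives *derpopug; check it forward:
Mosol: *derpopug
  derpopug → derfofug   [unconditioned shift]
  derfofug → derfufug   [vowel merger]
  giving Mosol derfufug.
Seshoish: *derpopug
  derpopug → derpopuk   [final devoicing]
  derpopuk → delpopuk   [unconditioned shift]
  giving Seshoish delpopuk.
No other proto-form is consistent with every reflex, so the reconstruction is *derpopug.

*derpopug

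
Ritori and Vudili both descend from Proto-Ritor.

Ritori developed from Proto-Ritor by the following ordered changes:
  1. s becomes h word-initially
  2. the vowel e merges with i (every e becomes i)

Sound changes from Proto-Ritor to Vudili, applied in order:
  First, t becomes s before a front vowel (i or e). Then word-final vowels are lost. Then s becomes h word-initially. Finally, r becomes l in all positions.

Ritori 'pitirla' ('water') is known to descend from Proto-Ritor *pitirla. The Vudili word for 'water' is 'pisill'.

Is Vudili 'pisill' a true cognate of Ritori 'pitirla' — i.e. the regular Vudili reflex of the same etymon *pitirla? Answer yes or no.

Derive the expected Vudili reflex of *pitirla:
Vudili: *pitirla > pisirla > pisirl > pisill  (by palatalisation, apocope, unconditioned shift)
Vudili 'pisill' matches the regular reflex exactly, so the pair is cognate.

yes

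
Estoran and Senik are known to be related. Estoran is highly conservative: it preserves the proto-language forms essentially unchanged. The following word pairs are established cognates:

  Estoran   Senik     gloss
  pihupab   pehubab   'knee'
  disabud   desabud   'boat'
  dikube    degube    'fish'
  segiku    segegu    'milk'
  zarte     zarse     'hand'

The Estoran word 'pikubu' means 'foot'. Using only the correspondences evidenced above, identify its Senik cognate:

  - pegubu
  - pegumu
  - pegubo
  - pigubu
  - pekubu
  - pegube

pihupab ~ pehubab, disabud ~ desabud — Estoran i corresponds to Senik e after a consonant, before a consonant other than r, m, n, p, b, f, v.
dikube ~ degube, segiku ~ segegu — Estoran k corresponds to Senik g between vowels (before a back vowel).
Applying these to Estoran 'pikubu':
  pikubu → pekubu   (i→e after a consonant, before a consonant other than r, m, n, p, b, f, v)
  pekubu → pegubu   (k→g between vowels (before a back vowel))
So the Senik cognate is 'pegubu'.

pegubu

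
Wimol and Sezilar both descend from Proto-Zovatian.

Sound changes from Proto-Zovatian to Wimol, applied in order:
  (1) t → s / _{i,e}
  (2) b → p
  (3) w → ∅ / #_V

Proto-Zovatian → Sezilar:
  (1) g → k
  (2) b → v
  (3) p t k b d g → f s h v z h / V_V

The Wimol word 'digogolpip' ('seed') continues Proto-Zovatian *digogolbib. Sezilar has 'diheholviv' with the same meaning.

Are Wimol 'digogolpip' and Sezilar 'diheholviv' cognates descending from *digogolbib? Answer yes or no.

Derive the expected Sezilar reflex of *digogolbib:
Sezilar: *digogolbib > dikokolbib > dikokolviv > dihoholviv  (by unconditioned shift, unconditioned shift, intervocalic lenition)
The regular Sezilar reflex would be 'dihoholviv', but the attested form is 'diheholviv'. The correspondence is irregular, so they are not cognates (the Sezilar form has a different source).

no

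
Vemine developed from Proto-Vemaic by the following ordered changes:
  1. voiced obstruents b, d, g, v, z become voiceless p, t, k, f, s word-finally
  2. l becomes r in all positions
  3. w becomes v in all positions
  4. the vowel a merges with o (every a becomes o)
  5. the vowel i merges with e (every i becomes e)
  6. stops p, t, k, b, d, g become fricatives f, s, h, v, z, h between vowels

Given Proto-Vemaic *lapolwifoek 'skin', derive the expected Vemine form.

Vemine: start from *lapolwifoek.
  rule 1: no change — lapolwifoek
  rule 2 (unconditioned shift): lapolwifoek → raporwifoek
  rule 3 (unconditioned shift): raporwifoek → raporvifoek
  rule 4 (vowel merger): raporvifoek → roporvifoek
  rule 5 (vowel merger): roporvifoek → roporvefoek
  rule 6 (intervocalic lenition): roporvefoek → roforvefoek
  ⇒ Vemine roforvefoek

roforvefoek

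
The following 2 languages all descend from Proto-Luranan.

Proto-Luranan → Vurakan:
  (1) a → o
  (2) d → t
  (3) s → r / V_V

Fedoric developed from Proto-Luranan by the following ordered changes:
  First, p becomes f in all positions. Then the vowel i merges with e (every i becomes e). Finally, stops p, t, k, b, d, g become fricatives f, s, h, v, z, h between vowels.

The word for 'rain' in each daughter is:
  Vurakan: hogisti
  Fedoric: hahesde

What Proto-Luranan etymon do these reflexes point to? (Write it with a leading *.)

*hagisdi

Position 4: Vurakan has i, Fedoric has e. Vurakan preserves i here (none of its changes turn any other segment into i), so the proto-segment is *i.
Position 6: Vurakan has t, Fedoric has d. Fedoric preserves d here (none of its changes turn any other segment into d), so the proto-segment is *d.
This points to *hagisdi. Verify forward in each daughter:
Vurakan: *hagisdi
  hagisdi → hogisdi   [vowel merger]
  hogisdi → hogisti   [unconditioned shift]
  hogisti (rule 3 does not apply)
  giving Vurakan hogisti.
Fedoric: start from *hagisdi.
  rule 1: no change — hagisdi
  rule 2 (vowel merger): hagisdi → hagesde
  rule 3 (intervocalic lenition): hagesde → hahesde
  ⇒ Fedoric hahesde
Only *hagisdi yields all of Vurakan hogisti, Fedoric hahesde.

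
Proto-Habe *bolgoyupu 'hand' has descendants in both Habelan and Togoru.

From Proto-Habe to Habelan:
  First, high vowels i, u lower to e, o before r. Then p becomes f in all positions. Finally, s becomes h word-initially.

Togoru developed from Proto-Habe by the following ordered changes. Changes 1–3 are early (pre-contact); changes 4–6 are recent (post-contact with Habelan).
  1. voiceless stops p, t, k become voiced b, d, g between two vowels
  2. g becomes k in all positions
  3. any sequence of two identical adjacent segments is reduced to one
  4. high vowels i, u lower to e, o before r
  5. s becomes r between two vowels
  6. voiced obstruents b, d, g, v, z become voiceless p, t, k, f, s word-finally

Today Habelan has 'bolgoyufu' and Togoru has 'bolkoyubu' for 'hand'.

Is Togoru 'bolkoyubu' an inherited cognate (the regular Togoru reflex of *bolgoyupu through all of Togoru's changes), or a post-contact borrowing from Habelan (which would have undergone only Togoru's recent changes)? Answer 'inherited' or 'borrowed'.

inherited

If inherited, *bolgoyupu would pass through all of Togoru's changes:
Togoru: *bolgoyupu > bolgoyubu > bolkoyubu  (by intervocalic voicing, unconditioned shift)
If borrowed from Habelan 'bolgoyufu' after the early changes, it would undergo only the recent ones:
  rule 4 (pre-rhotic lowering): no change (bolgoyufu)
  rule 5 (rhotacism): no change (bolgoyufu)
  rule 6 (final devoicing): no change (bolgoyufu)
  ⇒ as a loan: bolgoyufu
Togoru 'bolkoyubu' matches the inherited outcome exactly, so it is an inherited cognate, not a loan.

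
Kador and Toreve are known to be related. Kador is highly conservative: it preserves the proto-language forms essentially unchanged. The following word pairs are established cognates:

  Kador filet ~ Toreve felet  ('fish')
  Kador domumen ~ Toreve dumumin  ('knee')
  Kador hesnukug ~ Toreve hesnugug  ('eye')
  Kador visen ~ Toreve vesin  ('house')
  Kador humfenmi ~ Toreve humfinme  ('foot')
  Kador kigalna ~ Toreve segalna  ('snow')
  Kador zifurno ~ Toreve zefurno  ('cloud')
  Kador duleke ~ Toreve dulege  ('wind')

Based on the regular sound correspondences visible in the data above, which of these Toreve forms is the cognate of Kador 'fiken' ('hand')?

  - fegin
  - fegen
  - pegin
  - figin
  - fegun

fegin

filet ~ felet, visen ~ vesin — Kador i corresponds to Toreve e after a consonant, before a consonant other than r, m, n, p, b, f, v.
duleke ~ dulege — Kador k corresponds to Toreve g between vowels (before a front vowel).
domumen ~ dumumin, visen ~ vesin — Kador e corresponds to Toreve i after a consonant, before a nasal.
Applying these to Kador 'fiken':
  fiken → feken   (i→e after a consonant, before a consonant other than r, m, n, p, b, f, v)
  feken → fegen   (k→g between vowels (before a front vowel))
  fegen → fegin   (e→i after a consonant, before a nasal)
So the Toreve cognate is 'fegin'.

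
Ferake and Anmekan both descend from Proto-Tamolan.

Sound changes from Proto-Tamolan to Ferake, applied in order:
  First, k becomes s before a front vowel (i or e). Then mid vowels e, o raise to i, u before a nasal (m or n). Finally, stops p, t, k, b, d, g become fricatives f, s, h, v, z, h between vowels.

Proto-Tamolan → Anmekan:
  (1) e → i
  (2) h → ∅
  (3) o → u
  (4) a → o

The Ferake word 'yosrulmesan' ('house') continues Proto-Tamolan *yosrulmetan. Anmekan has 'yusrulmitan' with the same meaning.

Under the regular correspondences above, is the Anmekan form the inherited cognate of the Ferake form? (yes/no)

Derive the expected Anmekan reflex of *yosrulmetan:
Anmekan: *yosrulmetan
  yosrulmetan → yosrulmitan   [vowel merger]
  yosrulmitan (rule 2 does not apply)
  yosrulmitan → yusrulmitan   [vowel merger]
  yusrulmitan → yusrulmiton   [vowel merger]
  giving Anmekan yusrulmiton.
The regular Anmekan reflex would be 'yusrulmiton', but the attested form is 'yusrulmitan'. The correspondence is irregular, so they are not cognates (the Anmekan form has a different source).

no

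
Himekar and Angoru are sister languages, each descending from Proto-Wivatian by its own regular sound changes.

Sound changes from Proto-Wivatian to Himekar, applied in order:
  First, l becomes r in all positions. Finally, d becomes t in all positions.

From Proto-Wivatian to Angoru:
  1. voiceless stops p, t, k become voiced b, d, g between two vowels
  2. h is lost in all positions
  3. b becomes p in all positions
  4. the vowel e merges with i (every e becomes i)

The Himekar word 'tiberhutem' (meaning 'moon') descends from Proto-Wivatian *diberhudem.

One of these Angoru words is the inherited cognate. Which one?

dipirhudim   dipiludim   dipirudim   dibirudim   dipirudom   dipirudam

dipirudim

Angoru: start from *diberhudem.
  rule 1: no change — diberhudem
  rule 2 (h-loss): diberhudem → diberudem
  rule 3 (unconditioned shift): diberudem → diperudem
  rule 4 (vowel merger): diperudem → dipirudim
  ⇒ Angoru dipirudim
Among the options, 'dipirudim' alone shows every Angoru change applied in order.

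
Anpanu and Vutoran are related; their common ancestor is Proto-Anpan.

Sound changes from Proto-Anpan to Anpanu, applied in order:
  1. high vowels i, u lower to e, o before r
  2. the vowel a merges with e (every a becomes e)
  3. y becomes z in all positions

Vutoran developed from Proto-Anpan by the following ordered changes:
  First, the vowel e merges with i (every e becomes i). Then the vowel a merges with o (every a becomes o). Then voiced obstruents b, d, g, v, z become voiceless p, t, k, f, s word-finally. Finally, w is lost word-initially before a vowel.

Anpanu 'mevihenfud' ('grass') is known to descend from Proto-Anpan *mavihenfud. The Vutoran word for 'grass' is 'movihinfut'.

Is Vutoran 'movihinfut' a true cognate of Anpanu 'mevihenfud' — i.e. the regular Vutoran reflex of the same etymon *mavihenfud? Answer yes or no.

Derive the expected Vutoran reflex of *mavihenfud:
Vutoran: *mavihenfud > mavihinfud > movihinfud > movihinfut  (by vowel merger, vowel merger, final devoicing)
Vutoran 'movihinfut' matches the regular reflex exactly, so the pair is cognate.

yes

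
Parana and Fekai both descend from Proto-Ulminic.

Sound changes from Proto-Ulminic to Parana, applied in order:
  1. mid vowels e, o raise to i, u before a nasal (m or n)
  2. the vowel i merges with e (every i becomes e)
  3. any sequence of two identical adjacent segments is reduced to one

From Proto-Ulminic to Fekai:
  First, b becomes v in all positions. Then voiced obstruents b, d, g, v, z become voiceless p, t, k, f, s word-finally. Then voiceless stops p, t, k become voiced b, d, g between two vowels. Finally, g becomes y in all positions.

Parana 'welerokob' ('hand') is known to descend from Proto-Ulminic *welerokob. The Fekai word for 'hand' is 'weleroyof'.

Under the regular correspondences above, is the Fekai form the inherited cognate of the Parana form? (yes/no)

Derive the expected Fekai reflex of *welerokob:
Fekai: *welerokob
  welerokob → welerokov   [unconditioned shift]
  welerokov → welerokof   [final devoicing]
  welerokof → welerogof   [intervocalic voicing]
  welerogof → weleroyof   [unconditioned shift]
  giving Fekai weleroyof.
Fekai 'weleroyof' matches the regular reflex exactly, so the pair is cognate.

yes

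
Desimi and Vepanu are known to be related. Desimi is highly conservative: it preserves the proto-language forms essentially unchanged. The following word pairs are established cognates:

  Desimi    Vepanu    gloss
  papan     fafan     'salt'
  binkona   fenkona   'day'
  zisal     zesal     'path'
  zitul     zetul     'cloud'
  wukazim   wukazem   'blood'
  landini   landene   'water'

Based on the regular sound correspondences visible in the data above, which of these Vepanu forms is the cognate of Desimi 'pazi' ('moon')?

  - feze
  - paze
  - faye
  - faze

faze

papan ~ fafan — Desimi p corresponds to Vepanu f word-initially before a back vowel.
landini ~ landene — Desimi i corresponds to Vepanu e word-finally.
Applying these to Desimi 'pazi':
  pazi → fazi   (p→f word-initially before a back vowel)
  fazi → faze   (i→e word-finally)
So the Vepanu cognate is 'faze'.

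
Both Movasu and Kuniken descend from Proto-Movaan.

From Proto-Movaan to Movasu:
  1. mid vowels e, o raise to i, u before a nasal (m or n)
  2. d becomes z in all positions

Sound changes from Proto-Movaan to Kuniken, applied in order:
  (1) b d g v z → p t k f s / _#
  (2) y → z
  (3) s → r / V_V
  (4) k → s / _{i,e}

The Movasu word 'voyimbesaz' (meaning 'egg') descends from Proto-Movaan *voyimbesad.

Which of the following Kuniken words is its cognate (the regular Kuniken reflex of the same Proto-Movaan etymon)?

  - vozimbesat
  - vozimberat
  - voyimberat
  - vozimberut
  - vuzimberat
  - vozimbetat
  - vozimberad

Kuniken: start from *voyimbesad.
  rule 1 (final devoicing): voyimbesad → voyimbesat
  rule 2 (unconditioned shift): voyimbesat → vozimbesat
  rule 3 (rhotacism): vozimbesat → vozimberat
  rule 4: no change — vozimberat
  ⇒ Kuniken vozimberat

vozimberat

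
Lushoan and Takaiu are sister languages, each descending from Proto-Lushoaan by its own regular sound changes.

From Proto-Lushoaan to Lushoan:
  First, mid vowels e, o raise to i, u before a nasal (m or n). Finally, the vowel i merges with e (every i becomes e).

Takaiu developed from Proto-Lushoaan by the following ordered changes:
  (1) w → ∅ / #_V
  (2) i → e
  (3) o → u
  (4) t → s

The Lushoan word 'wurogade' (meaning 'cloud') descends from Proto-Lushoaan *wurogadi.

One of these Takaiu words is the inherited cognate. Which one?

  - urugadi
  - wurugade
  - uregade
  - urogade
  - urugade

urugade

Takaiu: *wurogadi
  wurogadi → urogadi   [glide loss]
  urogadi → urogade   [vowel merger]
  urogade → urugade   [vowel merger]
  urugade (rule 4 does not apply)
  giving Takaiu urugade.
Only 'urugade' matches the regular Takaiu development of *wurogadi.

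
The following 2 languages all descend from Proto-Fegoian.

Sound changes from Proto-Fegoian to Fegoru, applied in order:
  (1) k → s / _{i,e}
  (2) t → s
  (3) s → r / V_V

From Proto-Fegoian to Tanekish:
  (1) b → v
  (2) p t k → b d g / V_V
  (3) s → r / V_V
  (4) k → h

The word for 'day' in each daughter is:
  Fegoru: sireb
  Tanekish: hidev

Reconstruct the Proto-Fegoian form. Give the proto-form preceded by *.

Position 3: Fegoru has r, Tanekish has d. Taking the neighbouring segments as reconstructed: Fegoru r could go back to *t or *k or *s or *r; Tanekish d could go back to *t or *d — the one source consistent with every daughter is *t.
Position 1: Fegoru has s, Tanekish has h. Taking the neighbouring segments as reconstructed: Fegoru s could go back to *t or *k or *s; Tanekish h could go back to *k or *h — the one source consistent with every daughter is *k.
Position 5: Fegoru has b, Tanekish has v. Fegoru preserves b here (none of its changes turn any other segment into b), so the proto-segment is *b.
Continuing position by position gives *kiteb; check it forward:
Fegoru: start from *kiteb.
  rule 1 (palatalisation): kiteb → siteb
  rule 2 (unconditioned shift): siteb → siseb
  rule 3 (rhotacism): siseb → sireb
  ⇒ Fegoru sireb
Tanekish: start from *kiteb.
  rule 1 (unconditioned shift): kiteb → kitev
  rule 2 (intervocalic voicing): kitev → kidev
  rule 3: no change — kidev
  rule 4 (unconditioned shift): kidev → hidev
  ⇒ Tanekish hidev
No other proto-form is consistent with every reflex, so the reconstruction is *kiteb.

*kiteb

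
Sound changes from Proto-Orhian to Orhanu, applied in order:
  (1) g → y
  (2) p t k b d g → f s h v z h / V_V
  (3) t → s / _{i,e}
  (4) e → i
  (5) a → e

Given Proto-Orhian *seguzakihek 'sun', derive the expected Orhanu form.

Orhanu: *seguzakihek
  seguzakihek → seyuzakihek   [unconditioned shift]
  seyuzakihek → seyuzahihek   [intervocalic lenition]
  seyuzahihek (rule 3 does not apply)
  seyuzahihek → siyuzahihik   [vowel merger]
  siyuzahihik → siyuzehihik   [vowel merger]
  giving Orhanu siyuzehihik.

siyuzehihik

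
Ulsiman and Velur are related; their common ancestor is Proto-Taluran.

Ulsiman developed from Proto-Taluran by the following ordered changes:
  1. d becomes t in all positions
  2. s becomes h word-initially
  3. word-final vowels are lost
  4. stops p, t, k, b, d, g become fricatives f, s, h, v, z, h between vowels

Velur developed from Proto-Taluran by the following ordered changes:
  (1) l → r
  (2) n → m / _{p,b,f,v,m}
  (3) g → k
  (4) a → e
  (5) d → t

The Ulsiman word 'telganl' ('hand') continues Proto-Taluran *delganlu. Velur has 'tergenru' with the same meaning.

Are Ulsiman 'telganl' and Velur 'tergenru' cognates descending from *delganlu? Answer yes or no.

Derive the expected Velur reflex of *delganlu:
Velur: start from *delganlu.
  rule 1 (unconditioned shift): delganlu → derganru
  rule 2: no change — derganru
  rule 3 (unconditioned shift): derganru → derkanru
  rule 4 (vowel merger): derkanru → derkenru
  rule 5 (unconditioned shift): derkenru → terkenru
  ⇒ Velur terkenru
The regular Velur reflex would be 'terkenru', but the attested form is 'tergenru'. The correspondence is irregular, so they are not cognates (the Velur form has a different source).

no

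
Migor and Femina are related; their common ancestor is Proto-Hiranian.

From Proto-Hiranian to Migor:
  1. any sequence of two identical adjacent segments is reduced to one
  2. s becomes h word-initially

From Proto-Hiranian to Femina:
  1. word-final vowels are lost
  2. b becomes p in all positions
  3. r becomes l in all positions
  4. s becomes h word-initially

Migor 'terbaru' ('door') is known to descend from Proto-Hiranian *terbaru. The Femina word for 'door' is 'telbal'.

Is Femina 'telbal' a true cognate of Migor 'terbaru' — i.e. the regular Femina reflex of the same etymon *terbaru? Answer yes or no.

no

Derive the expected Femina reflex of *terbaru:
Femina: start from *terbaru.
  rule 1 (apocope): terbaru → terbar
  rule 2 (unconditioned shift): terbar → terpar
  rule 3 (unconditioned shift): terpar → telpal
  rule 4: no change — telpal
  ⇒ Femina telpal
The regular Femina reflex would be 'telpal', but the attested form is 'telbal'. The correspondence is irregular, so they are not cognates (the Femina form has a different source).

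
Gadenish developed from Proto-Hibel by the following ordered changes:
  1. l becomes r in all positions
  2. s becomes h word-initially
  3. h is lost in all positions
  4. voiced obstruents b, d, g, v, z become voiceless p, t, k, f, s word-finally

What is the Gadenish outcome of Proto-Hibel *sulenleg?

Gadenish: *sulenleg
  sulenleg → surenreg   [unconditioned shift]
  surenreg → hurenreg   [debuccalisation]
  hurenreg → urenreg   [h-loss]
  urenreg → urenrek   [final devoicing]
  giving Gadenish urenrek.

urenrek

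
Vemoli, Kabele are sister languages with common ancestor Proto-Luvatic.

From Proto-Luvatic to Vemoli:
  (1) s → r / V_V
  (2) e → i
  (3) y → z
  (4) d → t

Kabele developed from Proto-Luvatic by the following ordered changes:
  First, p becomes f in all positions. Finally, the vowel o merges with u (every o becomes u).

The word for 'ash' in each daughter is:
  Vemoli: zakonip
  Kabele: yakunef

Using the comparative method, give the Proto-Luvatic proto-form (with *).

Position 6: Vemoli has i, Kabele has e. Kabele preserves e here (none of its changes turn any other segment into e), so the proto-segment is *e.
Position 4: Vemoli has o, Kabele has u. Vemoli preserves o here (none of its changes turn any other segment into o), so the proto-segment is *o.
Position 7: Vemoli has p, Kabele has f. Vemoli preserves p here (none of its changes turn any other segment into p), so the proto-segment is *p.
Verify the candidate proto-form against each daughter:
Vemoli: *yakonep
  yakonep (rule 1 does not apply)
  yakonep → yakonip   [vowel merger]
  yakonip → zakonip   [unconditioned shift]
  zakonip (rule 4 does not apply)
  giving Vemoli zakonip.
Kabele: *yakonep > yakonef > yakunef  (by unconditioned shift, vowel merger)
*yakonep is the unique common source.

*yakonep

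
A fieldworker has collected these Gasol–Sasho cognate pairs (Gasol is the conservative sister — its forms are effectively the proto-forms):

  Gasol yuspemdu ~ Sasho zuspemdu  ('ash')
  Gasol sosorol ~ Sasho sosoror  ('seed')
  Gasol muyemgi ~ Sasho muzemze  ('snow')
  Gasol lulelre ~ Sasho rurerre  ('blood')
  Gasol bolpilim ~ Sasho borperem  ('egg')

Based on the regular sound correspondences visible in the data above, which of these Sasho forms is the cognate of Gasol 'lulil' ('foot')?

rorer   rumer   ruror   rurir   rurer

rurer

lulelre ~ rurerre — Gasol l corresponds to Sasho r word-initially before a back vowel.
bolpilim ~ borperem — Gasol l corresponds to Sasho r between vowels (before a front vowel).
bolpilim ~ borperem — Gasol i corresponds to Sasho e after a consonant, before a consonant other than r, m, n, p, b, f, v.
sosorol ~ sosoror — Gasol l corresponds to Sasho r word-finally.
Applying these to Gasol 'lulil':
  lulil → rulil   (l→r word-initially before a back vowel)
  rulil → ruril   (l→r between vowels (before a front vowel))
  ruril → rurel   (i→e after a consonant, before a consonant other than r, m, n, p, b, f, v)
  rurel → rurer   (l→r word-finally)
So the Sasho cognate is 'rurer'.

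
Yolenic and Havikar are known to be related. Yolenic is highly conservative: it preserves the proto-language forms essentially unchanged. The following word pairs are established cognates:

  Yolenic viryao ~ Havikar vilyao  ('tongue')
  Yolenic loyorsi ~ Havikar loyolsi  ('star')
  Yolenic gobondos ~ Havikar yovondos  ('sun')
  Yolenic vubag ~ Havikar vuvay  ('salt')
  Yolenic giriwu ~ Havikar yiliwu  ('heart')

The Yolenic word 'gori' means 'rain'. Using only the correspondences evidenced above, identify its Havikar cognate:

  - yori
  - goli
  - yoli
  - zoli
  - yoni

gobondos ~ yovondos — Yolenic g corresponds to Havikar y word-initially before a back vowel.
giriwu ~ yiliwu — Yolenic r corresponds to Havikar l between vowels (before a front vowel).
Applying these to Yolenic 'gori':
  gori → yori   (g→y word-initially before a back vowel)
  yori → yoli   (r→l between vowels (before a front vowel))
So the Havikar cognate is 'yoli'.

yoli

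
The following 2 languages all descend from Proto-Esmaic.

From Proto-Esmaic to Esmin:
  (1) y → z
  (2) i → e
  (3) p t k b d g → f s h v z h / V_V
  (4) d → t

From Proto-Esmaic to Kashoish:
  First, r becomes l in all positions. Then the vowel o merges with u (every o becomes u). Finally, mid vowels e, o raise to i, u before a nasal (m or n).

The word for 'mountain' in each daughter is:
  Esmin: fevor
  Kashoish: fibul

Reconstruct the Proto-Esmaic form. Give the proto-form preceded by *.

Position 3: Esmin has v, Kashoish has b. Kashoish preserves b here (none of its changes turn any other segment into b), so the proto-segment is *b.
Position 5: Esmin has r, Kashoish has l. Esmin preserves r here (none of its changes turn any other segment into r), so the proto-segment is *r.
Continuing position by position gives *fibor; check it forward:
Esmin: start from *fibor.
  rule 1: no change — fibor
  rule 2 (vowel merger): fibor → febor
  rule 3 (intervocalic lenition): febor → fevor
  rule 4: no change — fevor
  ⇒ Esmin fevor
Kashoish: start from *fibor.
  rule 1 (unconditioned shift): fibor → fibol
  rule 2 (vowel merger): fibol → fibul
  rule 3: no change — fibul
  ⇒ Kashoish fibul
Only *fibor yields all of Esmin fevor, Kashoish fibul.

*fibor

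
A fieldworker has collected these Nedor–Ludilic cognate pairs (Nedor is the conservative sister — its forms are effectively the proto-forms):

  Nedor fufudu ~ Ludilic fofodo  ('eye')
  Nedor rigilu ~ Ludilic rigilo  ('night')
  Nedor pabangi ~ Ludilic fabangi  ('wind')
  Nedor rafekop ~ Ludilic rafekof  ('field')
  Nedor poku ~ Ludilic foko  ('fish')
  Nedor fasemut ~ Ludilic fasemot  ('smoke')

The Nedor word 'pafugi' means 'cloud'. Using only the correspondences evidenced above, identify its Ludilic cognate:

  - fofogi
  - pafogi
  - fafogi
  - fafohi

pabangi ~ fabangi — Nedor p corresponds to Ludilic f word-initially before a back vowel.
fufudu ~ fofodo, fasemut ~ fasemot — Nedor u corresponds to Ludilic o after a consonant, before a consonant other than r, m, n, p, b, f, v.
Applying these to Nedor 'pafugi':
  pafugi → fafugi   (p→f word-initially before a back vowel)
  fafugi → fafogi   (u→o after a consonant, before a consonant other than r, m, n, p, b, f, v)
So the Ludilic cognate is 'fafogi'.

fafogi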